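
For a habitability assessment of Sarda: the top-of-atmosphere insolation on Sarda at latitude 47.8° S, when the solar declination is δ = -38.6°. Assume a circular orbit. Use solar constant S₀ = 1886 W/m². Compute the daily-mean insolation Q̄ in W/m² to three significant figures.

cos H₀ = −tan(-47.8°) tan(-38.600°) = -0.8804, H₀ = 2.6475 rad.
Bracket: H₀ sin φ sin δ + cos φ cos δ sin H₀ = 2.6475×-0.74080×-0.62388 + 0.67172×0.78152×0.47425 = 1.223596 + 0.248964 = 1.472560.
Q̄ = (S₀/π) × [bracket] = (1886/π) × 1.472560 = 884.0 W/m².

Q̄ ≈ 884 W/m²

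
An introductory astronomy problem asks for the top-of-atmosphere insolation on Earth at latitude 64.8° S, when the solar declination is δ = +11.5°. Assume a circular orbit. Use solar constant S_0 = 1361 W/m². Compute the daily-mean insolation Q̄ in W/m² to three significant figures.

cos h₀ = −tan(-64.8°) tan(+11.500°) = 0.4324, h₀ = 1.1237 rad.
Bracket: h₀ sin ϕ sin δ + cos ϕ cos δ sin h₀ = 1.1237×-0.90483×0.19937 + 0.42578×0.97992×0.90170 = -0.202711 + 0.376217 = 0.173506.
Q̄ = (S_0/π) × [bracket] = (1361/π) × 0.173506 = 75.17 W/m².

Q̄ ≈ 75.2 W/m²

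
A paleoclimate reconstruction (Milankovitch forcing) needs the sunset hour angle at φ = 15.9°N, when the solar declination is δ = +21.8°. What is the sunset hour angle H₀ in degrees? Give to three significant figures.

cos H₀ = −tan φ · tan δ = −tan(+15.9°) × tan(+21.800°) = -0.1139, so H₀ = 1.6850 rad = 96.54°.

H₀ = 96.5°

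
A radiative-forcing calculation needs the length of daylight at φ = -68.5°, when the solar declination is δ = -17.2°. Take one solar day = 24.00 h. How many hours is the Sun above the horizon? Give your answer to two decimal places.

18.91 h

cos H₀ = −tan φ · tan δ = −tan(-68.5°) × tan(-17.200°) = -0.7858, so H₀ = 2.4749 rad = 141.80°.
Daylight = 2H₀/(2π) × 24.00 h = (2.4749/π) × 24.00 = 18.91 h.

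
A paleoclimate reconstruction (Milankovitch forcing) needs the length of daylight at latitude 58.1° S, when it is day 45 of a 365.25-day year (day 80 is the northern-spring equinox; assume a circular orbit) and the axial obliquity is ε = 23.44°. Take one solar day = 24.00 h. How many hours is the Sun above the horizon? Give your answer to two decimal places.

14.91 h

Solar longitude: λ_s = 360° × (45 − 80)/365.25 = -34.497°, i.e. -34.497° + 360° = 325.503°.
sin δ = sin 23.44° × sin 325.503° = -0.22529, so δ = -13.020°.
cos H₀ = −tan φ · tan δ = −tan(-58.1°) × tan(-13.020°) = -0.3715, so H₀ = 1.9514 rad = 111.81°.
Daylight = 2H₀/(2π) × 24.00 h = (1.9514/π) × 24.00 = 14.91 h.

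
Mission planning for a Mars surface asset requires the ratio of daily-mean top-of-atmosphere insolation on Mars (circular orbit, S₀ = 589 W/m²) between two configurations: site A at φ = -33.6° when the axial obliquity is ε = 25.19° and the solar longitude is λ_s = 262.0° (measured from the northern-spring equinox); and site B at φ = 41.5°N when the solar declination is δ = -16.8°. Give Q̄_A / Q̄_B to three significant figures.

— Configuration A (φ=-33.6°):
Solar declination: sin δ = sin ε · sin λ_s = sin 25.19° × sin 262.0° = -0.42148, so δ = -24.928°.
cos H₀ = −tan(-33.6°) tan(-24.928°) = -0.3088, H₀ = 1.8847 rad.
Bracket: H₀ sin φ sin δ + cos φ cos δ sin H₀ = 1.8847×-0.55339×-0.42148 + 0.83292×0.90684×0.95113 = 0.439593 + 0.718412 = 1.158005.
Q̄ = (S₀/π) × [bracket] = (589/π) × 1.158005 = 217.11 W/m².
— Configuration B (φ=+41.5°):
cos H₀ = −tan(+41.5°) tan(-16.800°) = 0.2671, H₀ = 1.3004 rad.
Bracket: H₀ sin φ sin δ + cos φ cos δ sin H₀ = 1.3004×0.66262×-0.28903 + 0.74896×0.95732×0.96366 = -0.249049 + 0.690939 = 0.441890.
Q̄ = (S₀/π) × [bracket] = (589/π) × 0.441890 = 82.848 W/m².
Ratio Q̄_A / Q̄_B = 217.11 / 82.848 = 2.621.

Q̄_A / Q̄_B ≈ 2.62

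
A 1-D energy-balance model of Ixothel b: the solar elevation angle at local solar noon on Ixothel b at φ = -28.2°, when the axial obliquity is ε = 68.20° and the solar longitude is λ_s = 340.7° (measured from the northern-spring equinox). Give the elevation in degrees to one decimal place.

Solar declination: sin δ = sin ε · sin λ_s = sin 68.20° × sin 340.7° = -0.30688, so δ = -17.871°.
At local noon the hour angle is zero, so the zenith angle equals |φ − δ| = |-28.2° − (-17.871°)| = 10.329°.
Elevation = 90° − 10.329° = 79.7°.

79.7°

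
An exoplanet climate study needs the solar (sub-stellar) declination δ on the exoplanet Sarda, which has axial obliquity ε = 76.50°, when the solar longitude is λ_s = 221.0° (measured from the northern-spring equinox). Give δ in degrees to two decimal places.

δ = -39.64°

sin δ = sin ε · sin λ_s = sin 76.50° × sin 221.0° = -0.637932.
δ = arcsin(-0.637932) = -39.64°.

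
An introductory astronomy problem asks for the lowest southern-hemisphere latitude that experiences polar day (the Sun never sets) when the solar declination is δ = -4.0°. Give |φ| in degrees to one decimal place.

Polar day requires cos H₀ = −tan φ tan δ ≤ −1, i.e. tan φ tan δ ≥ 1.
The boundary is |tan φ| · |tan δ| = 1, so |φ| = 90° − |δ| = 90° − 4.0° = 86.0° in the southern hemisphere.

|φ| = 86.0°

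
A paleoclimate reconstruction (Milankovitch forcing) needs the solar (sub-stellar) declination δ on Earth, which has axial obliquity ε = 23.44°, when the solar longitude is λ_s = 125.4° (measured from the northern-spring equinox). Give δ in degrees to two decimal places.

δ = +18.92°

sin δ = sin ε · sin λ_s = sin 23.44° × sin 125.4° = 0.324248.
δ = arcsin(0.324248) = +18.92°.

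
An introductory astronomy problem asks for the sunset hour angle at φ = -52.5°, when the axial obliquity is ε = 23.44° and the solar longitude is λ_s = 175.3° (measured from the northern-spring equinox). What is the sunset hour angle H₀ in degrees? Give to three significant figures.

Solar declination: sin δ = sin ε · sin λ_s = sin 23.44° × sin 175.3° = 0.03259, so δ = +1.868°.
cos H₀ = −tan φ · tan δ = −tan(-52.5°) × tan(+1.868°) = 0.0425, so H₀ = 1.5283 rad = 87.56°.

H₀ = 87.6°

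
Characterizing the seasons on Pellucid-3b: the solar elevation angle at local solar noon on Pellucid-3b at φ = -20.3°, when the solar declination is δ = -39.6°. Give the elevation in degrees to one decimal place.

At local noon the hour angle is zero, so the zenith angle equals |φ − δ| = |-20.3° − (-39.600°)| = 19.300°.
Elevation = 90° − 19.300° = 70.7°.

70.7°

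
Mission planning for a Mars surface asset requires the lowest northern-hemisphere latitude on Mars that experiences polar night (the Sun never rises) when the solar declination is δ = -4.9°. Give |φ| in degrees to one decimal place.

|φ| = 85.1°

Polar night requires cos H₀ = −tan φ tan δ ≥ 1, i.e. tan φ tan δ ≤ −1.
The boundary is |tan φ| · |tan δ| = 1, so |φ| = 90° − |δ| = 90° − 4.9° = 85.1° in the northern hemisphere.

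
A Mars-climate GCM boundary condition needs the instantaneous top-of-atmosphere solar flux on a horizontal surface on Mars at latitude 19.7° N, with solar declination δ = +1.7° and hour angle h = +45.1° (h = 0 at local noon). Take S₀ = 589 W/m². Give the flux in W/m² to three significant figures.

cos θ_z = sin φ sin δ + cos φ cos δ cos h = 0.010000 + 0.664265 = 0.674265.
Flux = S₀ · cos θ_z = 589 × 0.674265 = 397.1 W/m².

397 W/m²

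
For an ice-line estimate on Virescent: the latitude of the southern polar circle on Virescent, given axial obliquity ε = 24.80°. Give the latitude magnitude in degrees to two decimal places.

The polar circle is the lowest latitude that experiences at least one full rotation of continuous darkness at the northern-summer solstice; it lies at |ϕ| = 90° − ε = 90° − 24.80° = 65.20°.

65.20°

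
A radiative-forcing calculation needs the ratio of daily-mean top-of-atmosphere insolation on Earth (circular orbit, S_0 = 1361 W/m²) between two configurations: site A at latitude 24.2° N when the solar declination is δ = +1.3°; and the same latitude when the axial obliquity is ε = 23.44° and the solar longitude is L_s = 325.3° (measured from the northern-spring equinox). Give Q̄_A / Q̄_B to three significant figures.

Q̄_A / Q̄_B ≈ 1.24

— Configuration A (ϕ=+24.2°):
cos h₀ = −tan(+24.2°) tan(+1.300°) = -0.0102, h₀ = 1.5810 rad.
Bracket: h₀ sin ϕ sin δ + cos ϕ cos δ sin h₀ = 1.5810×0.40992×0.02269 + 0.91212×0.99974×0.99995 = 0.014705 + 0.911837 = 0.926542.
Q̄ = (S_0/π) × [bracket] = (1361/π) × 0.926542 = 401.40 W/m².
— Configuration B (ϕ=+24.2°):
Solar declination: sin δ = sin ε · sin L_s = sin 23.44° × sin 325.3° = -0.22645, so δ = -13.088°.
cos h₀ = −tan(+24.2°) tan(-13.088°) = 0.1045, h₀ = 1.4661 rad.
Bracket: h₀ sin ϕ sin δ + cos ϕ cos δ sin h₀ = 1.4661×0.40992×-0.22645 + 0.91212×0.97402×0.99453 = -0.136093 + 0.883563 = 0.747470.
Q̄ = (S_0/π) × [bracket] = (1361/π) × 0.747470 = 323.82 W/m².
Ratio Q̄_A / Q̄_B = 401.40 / 323.82 = 1.240.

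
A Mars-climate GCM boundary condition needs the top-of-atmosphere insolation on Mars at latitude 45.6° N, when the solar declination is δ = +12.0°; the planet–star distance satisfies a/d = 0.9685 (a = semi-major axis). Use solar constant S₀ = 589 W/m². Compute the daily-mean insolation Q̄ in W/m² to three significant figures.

cos H₀ = −tan(+45.6°) tan(+12.000°) = -0.2171, H₀ = 1.7896 rad.
Bracket: H₀ sin φ sin δ + cos φ cos δ sin H₀ = 1.7896×0.71447×0.20791 + 0.69966×0.97815×0.97616 = 0.265837 + 0.668057 = 0.933894.
Inverse-square distance factor (a/d)² = 0.9685² = 0.937992.
Q̄ = (S₀/π) × 0.937992 × [bracket] = (589/π) × 0.937992 × 0.933894 = 164.2 W/m².

Q̄ ≈ 164 W/m²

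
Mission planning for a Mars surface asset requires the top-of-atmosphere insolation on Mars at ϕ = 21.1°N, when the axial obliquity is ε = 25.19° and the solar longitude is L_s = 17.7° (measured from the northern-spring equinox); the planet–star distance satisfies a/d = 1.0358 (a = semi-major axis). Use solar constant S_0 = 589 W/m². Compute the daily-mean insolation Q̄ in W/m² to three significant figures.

Solar declination: sin δ = sin ε · sin L_s = sin 25.19° × sin 17.7° = 0.12940, so δ = +7.435°.
cos h₀ = −tan(+21.1°) tan(+7.435°) = -0.0504, h₀ = 1.6212 rad.
Bracket: h₀ sin ϕ sin δ + cos ϕ cos δ sin h₀ = 1.6212×0.36000×0.12940 + 0.93295×0.99159×0.99873 = 0.075522 + 0.923929 = 0.999451.
Inverse-square distance factor (a/d)² = 1.0358² = 1.072882.
Q̄ = (S_0/π) × 1.072882 × [bracket] = (589/π) × 1.072882 × 0.999451 = 201.0 W/m².

Q̄ ≈ 201 W/m²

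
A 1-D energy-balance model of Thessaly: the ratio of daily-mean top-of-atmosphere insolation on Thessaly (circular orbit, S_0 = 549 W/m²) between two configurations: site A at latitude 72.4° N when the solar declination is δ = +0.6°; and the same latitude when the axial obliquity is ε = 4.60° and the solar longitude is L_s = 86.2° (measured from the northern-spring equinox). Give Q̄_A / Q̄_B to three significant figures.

Q̄_A / Q̄_B ≈ 0.738

— Configuration A (ϕ=+72.4°):
cos h₀ = −tan(+72.4°) tan(+0.600°) = -0.0330, h₀ = 1.6038 rad.
Bracket: h₀ sin ϕ sin δ + cos ϕ cos δ sin h₀ = 1.6038×0.95319×0.01047 + 0.30237×0.99995×0.99945 = 0.016006 + 0.302189 = 0.318195.
Q̄ = (S_0/π) × [bracket] = (549/π) × 0.318195 = 55.605 W/m².
— Configuration B (ϕ=+72.4°):
Solar declination: sin δ = sin ε · sin L_s = sin 4.60° × sin 86.2° = 0.08002, so δ = +4.590°.
cos h₀ = −tan(+72.4°) tan(+4.590°) = -0.2531, h₀ = 1.8267 rad.
Bracket: h₀ sin ϕ sin δ + cos ϕ cos δ sin h₀ = 1.8267×0.95319×0.08002 + 0.30237×0.99679×0.96745 = 0.139330 + 0.291589 = 0.430919.
Q̄ = (S_0/π) × [bracket] = (549/π) × 0.430919 = 75.304 W/m².
Ratio Q̄_A / Q̄_B = 55.605 / 75.304 = 0.7384.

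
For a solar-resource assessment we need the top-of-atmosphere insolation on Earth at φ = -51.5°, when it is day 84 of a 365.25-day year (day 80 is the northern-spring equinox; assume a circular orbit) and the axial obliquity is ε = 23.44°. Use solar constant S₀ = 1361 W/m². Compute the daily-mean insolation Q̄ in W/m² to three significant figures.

Solar longitude: λ_s = 360° × (84 − 80)/365.25 = 3.943°.
sin δ = sin 23.44° × sin 3.943° = 0.02735, so δ = +1.567°.
cos H₀ = −tan(-51.5°) tan(+1.567°) = 0.0344, H₀ = 1.5364 rad.
Bracket: H₀ sin φ sin δ + cos φ cos δ sin H₀ = 1.5364×-0.78261×0.02735 + 0.62251×0.99963×0.99941 = -0.032886 + 0.621913 = 0.589027.
Q̄ = (S₀/π) × [bracket] = (1361/π) × 0.589027 = 255.2 W/m².

Q̄ ≈ 255 W/m²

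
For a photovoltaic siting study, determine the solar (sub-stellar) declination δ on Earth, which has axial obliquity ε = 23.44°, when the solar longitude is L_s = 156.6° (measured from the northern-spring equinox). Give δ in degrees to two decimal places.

δ = +9.09°

sin δ = sin ε · sin L_s = sin 23.44° × sin 156.6° = 0.157981.
δ = arcsin(0.157981) = +9.09°.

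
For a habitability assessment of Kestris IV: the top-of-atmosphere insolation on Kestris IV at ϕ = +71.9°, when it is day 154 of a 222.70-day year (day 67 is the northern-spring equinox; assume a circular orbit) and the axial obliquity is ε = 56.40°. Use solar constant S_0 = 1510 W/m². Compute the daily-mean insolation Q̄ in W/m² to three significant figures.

Solar longitude: L_s = 360° × (154 − 67)/222.70 = 140.638°.
sin δ = sin 56.40° × sin 140.638° = 0.52826, so δ = +31.888°.
cos h₀ = −tan(+71.9°) tan(+31.888°) = -1.9035 ≤ −1 ⇒ polar day, h₀ = π.
Bracket: h₀ sin ϕ sin δ + cos ϕ cos δ sin h₀ = 3.1416×0.95052×0.52826 + 0.31068×0.84908×0.00000 = 1.577466 + 0.000000 = 1.577466.
Q̄ = (S_0/π) × [bracket] = (1510/π) × 1.577466 = 758.2 W/m².

Q̄ ≈ 758 W/m²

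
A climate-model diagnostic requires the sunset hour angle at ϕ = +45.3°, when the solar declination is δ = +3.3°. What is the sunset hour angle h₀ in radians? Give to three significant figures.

h₀ = 1.63 rad

cos h₀ = −tan ϕ · tan δ = −tan(+45.3°) × tan(+3.300°) = -0.0583, so h₀ = 1.6291 rad = 93.34°.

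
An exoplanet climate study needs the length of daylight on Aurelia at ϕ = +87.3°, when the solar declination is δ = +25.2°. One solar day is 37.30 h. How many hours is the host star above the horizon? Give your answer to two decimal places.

37.30 h

Sunrise equation: cos h₀ = −tan ϕ · tan δ = -9.9783 ≤ −1, so the host star never sets (polar day) and h₀ = π.
Daylight = 2h₀/(2π) × 37.30 h = (3.1416/π) × 37.30 = 37.30 h.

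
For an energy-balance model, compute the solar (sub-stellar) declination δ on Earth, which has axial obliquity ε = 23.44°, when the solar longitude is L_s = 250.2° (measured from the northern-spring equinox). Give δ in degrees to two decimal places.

sin δ = sin ε · sin L_s = sin 23.44° × sin 250.2° = -0.374272.
δ = arcsin(-0.374272) = -21.98°.

δ = -21.98°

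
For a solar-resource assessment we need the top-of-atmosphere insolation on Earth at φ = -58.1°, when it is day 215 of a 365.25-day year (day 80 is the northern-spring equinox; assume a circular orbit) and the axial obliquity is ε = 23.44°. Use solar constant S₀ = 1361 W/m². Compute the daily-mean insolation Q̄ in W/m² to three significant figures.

Q̄ ≈ 77.8 W/m²

Solar longitude: λ_s = 360° × (215 − 80)/365.25 = 133.060°.
sin δ = sin 23.44° × sin 133.060° = 0.29064, so δ = +16.896°.
cos H₀ = −tan(-58.1°) tan(+16.896°) = 0.4880, H₀ = 1.0610 rad.
Bracket: H₀ sin φ sin δ + cos φ cos δ sin H₀ = 1.0610×-0.84897×0.29064 + 0.52844×0.95683×0.87284 = -0.261796 + 0.441332 = 0.179536.
Q̄ = (S₀/π) × [bracket] = (1361/π) × 0.179536 = 77.78 W/m².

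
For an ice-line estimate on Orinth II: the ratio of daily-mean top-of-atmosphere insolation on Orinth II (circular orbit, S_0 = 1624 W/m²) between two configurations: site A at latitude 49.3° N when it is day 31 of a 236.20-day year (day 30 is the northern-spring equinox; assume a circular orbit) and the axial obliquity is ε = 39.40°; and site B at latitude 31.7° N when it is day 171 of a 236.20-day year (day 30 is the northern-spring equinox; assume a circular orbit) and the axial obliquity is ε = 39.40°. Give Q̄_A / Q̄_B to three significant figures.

— Configuration A (ϕ=+49.3°):
Solar longitude: L_s = 360° × (31 − 30)/236.20 = 1.524°.
sin δ = sin 39.40° × sin 1.524° = 0.01688, so δ = +0.967°.
cos h₀ = −tan(+49.3°) tan(+0.967°) = -0.0196, h₀ = 1.5904 rad.
Bracket: h₀ sin ϕ sin δ + cos ϕ cos δ sin h₀ = 1.5904×0.75813×0.01688 + 0.65210×0.99986×0.99981 = 0.020353 + 0.651885 = 0.672238.
Q̄ = (S_0/π) × [bracket] = (1624/π) × 0.672238 = 347.50 W/m².
— Configuration B (ϕ=+31.7°):
Solar longitude: L_s = 360° × (171 − 30)/236.20 = 214.903°.
sin δ = sin 39.40° × sin 214.903° = -0.36318, so δ = -21.296°.
cos h₀ = −tan(+31.7°) tan(-21.296°) = 0.2407, h₀ = 1.3277 rad.
Bracket: h₀ sin ϕ sin δ + cos ϕ cos δ sin h₀ = 1.3277×0.52547×-0.36318 + 0.85081×0.93172×0.97059 = -0.253379 + 0.769403 = 0.516024.
Q̄ = (S_0/π) × [bracket] = (1624/π) × 0.516024 = 266.75 W/m².
Ratio Q̄_A / Q̄_B = 347.50 / 266.75 = 1.303.

Q̄_A / Q̄_B ≈ 1.30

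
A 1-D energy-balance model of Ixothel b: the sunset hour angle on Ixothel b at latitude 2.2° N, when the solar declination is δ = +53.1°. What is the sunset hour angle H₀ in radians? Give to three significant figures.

cos H₀ = −tan φ · tan δ = −tan(+2.2°) × tan(+53.100°) = -0.0512, so H₀ = 1.6220 rad = 92.93°.

H₀ = 1.62 rad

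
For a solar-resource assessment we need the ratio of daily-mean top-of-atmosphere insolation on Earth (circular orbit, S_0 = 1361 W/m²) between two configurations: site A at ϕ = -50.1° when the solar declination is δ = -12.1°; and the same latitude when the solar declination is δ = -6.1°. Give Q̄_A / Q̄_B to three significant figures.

— Configuration A (ϕ=-50.1°):
cos h₀ = −tan(-50.1°) tan(-12.100°) = -0.2564, h₀ = 1.8301 rad.
Bracket: h₀ sin ϕ sin δ + cos ϕ cos δ sin h₀ = 1.8301×-0.76717×-0.20962 + 0.64145×0.97778×0.96657 = 0.294306 + 0.606230 = 0.900536.
Q̄ = (S_0/π) × [bracket] = (1361/π) × 0.900536 = 390.13 W/m².
— Configuration B (ϕ=-50.1°):
cos h₀ = −tan(-50.1°) tan(-6.100°) = -0.1278, h₀ = 1.6990 rad.
Bracket: h₀ sin ϕ sin δ + cos ϕ cos δ sin h₀ = 1.6990×-0.76717×-0.10626 + 0.64145×0.99434×0.99180 = 0.138502 + 0.632589 = 0.771091.
Q̄ = (S_0/π) × [bracket] = (1361/π) × 0.771091 = 334.05 W/m².
Ratio Q̄_A / Q̄_B = 390.13 / 334.05 = 1.168.

Q̄_A / Q̄_B ≈ 1.17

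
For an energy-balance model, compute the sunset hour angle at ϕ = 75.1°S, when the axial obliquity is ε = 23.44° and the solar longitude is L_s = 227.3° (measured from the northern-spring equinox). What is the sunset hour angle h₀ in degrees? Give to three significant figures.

Solar declination: sin δ = sin ε · sin L_s = sin 23.44° × sin 227.3° = -0.29234, so δ = -16.998°.
Sunrise equation: cos h₀ = −tan ϕ · tan δ = -1.1489 ≤ −1, so the Sun never sets (polar day) and h₀ = π.

h₀ = 180°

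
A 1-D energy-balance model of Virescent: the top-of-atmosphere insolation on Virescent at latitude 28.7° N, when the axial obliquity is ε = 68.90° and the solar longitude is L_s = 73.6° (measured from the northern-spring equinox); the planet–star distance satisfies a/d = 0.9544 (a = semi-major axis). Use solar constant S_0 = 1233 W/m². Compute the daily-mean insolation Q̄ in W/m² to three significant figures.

Solar declination: sin δ = sin ε · sin L_s = sin 68.90° × sin 73.6° = 0.89500, so δ = +63.508°.
cos h₀ = −tan(+28.7°) tan(+63.508°) = -1.0985 ≤ −1 ⇒ polar day, h₀ = π.
Bracket: h₀ sin ϕ sin δ + cos ϕ cos δ sin h₀ = 3.1416×0.48022×0.89500 + 0.87715×0.44608×0.00000 = 1.350250 + 0.000000 = 1.350250.
Inverse-square distance factor (a/d)² = 0.9544² = 0.910879.
Q̄ = (S_0/π) × 0.910879 × [bracket] = (1233/π) × 0.910879 × 1.350250 = 482.7 W/m².

Q̄ ≈ 483 W/m²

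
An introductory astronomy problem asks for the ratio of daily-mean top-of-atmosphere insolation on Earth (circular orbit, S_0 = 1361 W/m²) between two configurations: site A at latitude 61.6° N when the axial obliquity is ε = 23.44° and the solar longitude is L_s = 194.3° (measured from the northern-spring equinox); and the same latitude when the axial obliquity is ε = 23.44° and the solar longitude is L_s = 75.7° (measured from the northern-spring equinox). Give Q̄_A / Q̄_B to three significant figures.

Q̄_A / Q̄_B ≈ 0.311

— Configuration A (ϕ=+61.6°):
Solar declination: sin δ = sin ε · sin L_s = sin 23.44° × sin 194.3° = -0.09825, so δ = -5.639°.
cos h₀ = −tan(+61.6°) tan(-5.639°) = 0.1826, h₀ = 1.3872 rad.
Bracket: h₀ sin ϕ sin δ + cos ϕ cos δ sin h₀ = 1.3872×0.87965×-0.09825 + 0.47562×0.99516×0.98319 = -0.119890 + 0.465362 = 0.345472.
Q̄ = (S_0/π) × [bracket] = (1361/π) × 0.345472 = 149.67 W/m².
— Configuration B (ϕ=+61.6°):
Solar declination: sin δ = sin ε · sin L_s = sin 23.44° × sin 75.7° = 0.38546, so δ = +22.673°.
cos h₀ = −tan(+61.6°) tan(+22.673°) = -0.7726, h₀ = 2.4537 rad.
Bracket: h₀ sin ϕ sin δ + cos ϕ cos δ sin h₀ = 2.4537×0.87965×0.38546 + 0.47562×0.92272×0.63489 = 0.831976 + 0.278630 = 1.110606.
Q̄ = (S_0/π) × [bracket] = (1361/π) × 1.110606 = 481.14 W/m².
Ratio Q̄_A / Q̄_B = 149.67 / 481.14 = 0.3111.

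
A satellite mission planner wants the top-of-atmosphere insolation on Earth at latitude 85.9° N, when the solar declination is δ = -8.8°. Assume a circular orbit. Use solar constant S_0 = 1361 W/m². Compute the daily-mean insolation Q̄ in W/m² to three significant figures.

cos h₀ = −tan(+85.9°) tan(-8.800°) = 2.1597 ≥ 1 ⇒ polar night, h₀ = 0 and Q̄ = 0.

Q̄ ≈ 0.00 W/m²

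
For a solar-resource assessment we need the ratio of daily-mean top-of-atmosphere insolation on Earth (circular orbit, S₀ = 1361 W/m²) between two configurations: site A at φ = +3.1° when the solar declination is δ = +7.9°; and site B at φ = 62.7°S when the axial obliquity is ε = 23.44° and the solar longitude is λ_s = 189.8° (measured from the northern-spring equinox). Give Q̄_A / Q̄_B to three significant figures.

Q̄_A / Q̄_B ≈ 1.80

— Configuration A (φ=+3.1°):
cos H₀ = −tan(+3.1°) tan(+7.900°) = -0.0075, H₀ = 1.5783 rad.
Bracket: H₀ sin φ sin δ + cos φ cos δ sin H₀ = 1.5783×0.05408×0.13744 + 0.99854×0.99051×0.99997 = 0.011731 + 0.989034 = 1.000765.
Q̄ = (S₀/π) × [bracket] = (1361/π) × 1.000765 = 433.55 W/m².
— Configuration B (φ=-62.7°):
Solar declination: sin δ = sin ε · sin λ_s = sin 23.44° × sin 189.8° = -0.06771, so δ = -3.882°.
cos H₀ = −tan(-62.7°) tan(-3.882°) = -0.1315, H₀ = 1.7027 rad.
Bracket: H₀ sin φ sin δ + cos φ cos δ sin H₀ = 1.7027×-0.88862×-0.06771 + 0.45865×0.99771×0.99132 = 0.102449 + 0.453628 = 0.556077.
Q̄ = (S₀/π) × [bracket] = (1361/π) × 0.556077 = 240.90 W/m².
Ratio Q̄_A / Q̄_B = 433.55 / 240.90 = 1.800.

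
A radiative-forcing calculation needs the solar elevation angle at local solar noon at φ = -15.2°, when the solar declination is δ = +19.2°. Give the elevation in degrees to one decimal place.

55.6°

At local noon the hour angle is zero, so the zenith angle equals |φ − δ| = |-15.2° − (+19.200°)| = 34.400°.
Elevation = 90° − 34.400° = 55.6°.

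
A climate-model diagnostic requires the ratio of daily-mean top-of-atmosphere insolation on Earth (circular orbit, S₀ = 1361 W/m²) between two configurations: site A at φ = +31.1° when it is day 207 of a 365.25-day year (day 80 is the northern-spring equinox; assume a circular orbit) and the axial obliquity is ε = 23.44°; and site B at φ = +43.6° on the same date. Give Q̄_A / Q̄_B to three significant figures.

— Configuration A (φ=+31.1°):
Solar longitude: λ_s = 360° × (207 − 80)/365.25 = 125.175°.
sin δ = sin 23.44° × sin 125.175° = 0.32515, so δ = +18.975°.
cos H₀ = −tan(+31.1°) tan(+18.975°) = -0.2074, H₀ = 1.7797 rad.
Bracket: H₀ sin φ sin δ + cos φ cos δ sin H₀ = 1.7797×0.51653×0.32515 + 0.85627×0.94566×0.97825 = 0.298900 + 0.792128 = 1.091028.
Q̄ = (S₀/π) × [bracket] = (1361/π) × 1.091028 = 472.65 W/m².
— Configuration B (φ=+43.6°):
cos H₀ = −tan(+43.6°) tan(+18.975°) = -0.3274, H₀ = 1.9044 rad.
Bracket: H₀ sin φ sin δ + cos φ cos δ sin H₀ = 1.9044×0.68962×0.32515 + 0.72417×0.94566×0.94488 = 0.427024 + 0.647071 = 1.074095.
Q̄ = (S₀/π) × [bracket] = (1361/π) × 1.074095 = 465.32 W/m².
Ratio Q̄_A / Q̄_B = 472.65 / 465.32 = 1.016.

Q̄_A / Q̄_B ≈ 1.02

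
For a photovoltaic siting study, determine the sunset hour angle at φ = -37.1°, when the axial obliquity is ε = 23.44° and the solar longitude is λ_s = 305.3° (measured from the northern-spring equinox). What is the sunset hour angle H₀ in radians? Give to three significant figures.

H₀ = 1.83 rad

Solar declination: sin δ = sin ε · sin λ_s = sin 23.44° × sin 305.3° = -0.32465, so δ = -18.944°.
cos H₀ = −tan φ · tan δ = −tan(-37.1°) × tan(-18.944°) = -0.2596, so H₀ = 1.8334 rad = 105.05°.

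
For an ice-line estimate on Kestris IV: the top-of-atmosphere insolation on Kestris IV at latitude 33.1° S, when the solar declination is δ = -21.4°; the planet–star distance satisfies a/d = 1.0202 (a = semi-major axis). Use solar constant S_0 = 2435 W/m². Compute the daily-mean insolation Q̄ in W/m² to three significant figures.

Q̄ ≈ 902 W/m²

cos h₀ = −tan(-33.1°) tan(-21.400°) = -0.2555, h₀ = 1.8291 rad.
Bracket: h₀ sin ϕ sin δ + cos ϕ cos δ sin h₀ = 1.8291×-0.54610×-0.36488 + 0.83772×0.93106×0.96682 = 0.364468 + 0.754088 = 1.118556.
Inverse-square distance factor (a/d)² = 1.0202² = 1.040808.
Q̄ = (S_0/π) × 1.040808 × [bracket] = (2435/π) × 1.040808 × 1.118556 = 902.4 W/m².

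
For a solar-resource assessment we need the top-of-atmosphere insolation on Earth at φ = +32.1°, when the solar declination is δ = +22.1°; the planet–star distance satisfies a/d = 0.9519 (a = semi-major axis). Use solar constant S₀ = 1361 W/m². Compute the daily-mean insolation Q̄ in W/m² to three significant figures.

cos H₀ = −tan(+32.1°) tan(+22.100°) = -0.2547, H₀ = 1.8284 rad.
Bracket: H₀ sin φ sin δ + cos φ cos δ sin H₀ = 1.8284×0.53140×0.37622 + 0.84712×0.92653×0.96701 = 0.365540 + 0.758989 = 1.124529.
Inverse-square distance factor (a/d)² = 0.9519² = 0.906114.
Q̄ = (S₀/π) × 0.906114 × [bracket] = (1361/π) × 0.906114 × 1.124529 = 441.4 W/m².

Q̄ ≈ 441 W/m²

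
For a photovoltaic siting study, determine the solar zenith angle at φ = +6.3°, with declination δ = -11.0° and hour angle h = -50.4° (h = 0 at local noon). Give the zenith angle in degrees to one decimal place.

cos θ_z = sin φ sin δ + cos φ cos δ cos h = -0.020938 + 0.621934 = 0.600996.
θ_z = arccos(0.600996) = 53.1°.

θ_z = 53.1°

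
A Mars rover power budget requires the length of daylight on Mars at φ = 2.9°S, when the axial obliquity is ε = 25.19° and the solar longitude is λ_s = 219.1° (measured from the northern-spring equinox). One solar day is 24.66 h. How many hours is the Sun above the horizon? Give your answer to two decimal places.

Solar declination: sin δ = sin ε · sin λ_s = sin 25.19° × sin 219.1° = -0.26843, so δ = -15.571°.
cos H₀ = −tan φ · tan δ = −tan(-2.9°) × tan(-15.571°) = -0.0141, so H₀ = 1.5849 rad = 90.81°.
Daylight = 2H₀/(2π) × 24.66 h = (1.5849/π) × 24.66 = 12.44 h.

12.44 h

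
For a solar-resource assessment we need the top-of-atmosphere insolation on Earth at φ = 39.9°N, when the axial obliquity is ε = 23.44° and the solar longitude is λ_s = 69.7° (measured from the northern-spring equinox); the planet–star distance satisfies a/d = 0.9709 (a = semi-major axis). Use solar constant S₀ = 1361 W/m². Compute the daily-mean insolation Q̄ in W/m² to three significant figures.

Solar declination: sin δ = sin ε · sin λ_s = sin 23.44° × sin 69.7° = 0.37308, so δ = +21.906°.
cos H₀ = −tan(+39.9°) tan(+21.906°) = -0.3362, H₀ = 1.9137 rad.
Bracket: H₀ sin φ sin δ + cos φ cos δ sin H₀ = 1.9137×0.64145×0.37308 + 0.76717×0.92780×0.94178 = 0.457972 + 0.670340 = 1.128312.
Inverse-square distance factor (a/d)² = 0.9709² = 0.942647.
Q̄ = (S₀/π) × 0.942647 × [bracket] = (1361/π) × 0.942647 × 1.128312 = 460.8 W/m².

Q̄ ≈ 461 W/m²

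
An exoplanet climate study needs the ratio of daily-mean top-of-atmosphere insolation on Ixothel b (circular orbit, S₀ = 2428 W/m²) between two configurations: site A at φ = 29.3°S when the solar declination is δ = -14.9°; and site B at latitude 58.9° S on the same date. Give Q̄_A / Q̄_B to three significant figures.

Q̄_A / Q̄_B ≈ 1.17

— Configuration A (φ=-29.3°):
cos H₀ = −tan(-29.3°) tan(-14.900°) = -0.1493, H₀ = 1.7207 rad.
Bracket: H₀ sin φ sin δ + cos φ cos δ sin H₀ = 1.7207×-0.48938×-0.25713 + 0.87207×0.96638×0.98879 = 0.216523 + 0.833304 = 1.049827.
Q̄ = (S₀/π) × [bracket] = (2428/π) × 1.049827 = 811.37 W/m².
— Configuration B (φ=-58.9°):
cos H₀ = −tan(-58.9°) tan(-14.900°) = -0.4411, H₀ = 2.0276 rad.
Bracket: H₀ sin φ sin δ + cos φ cos δ sin H₀ = 2.0276×-0.85627×-0.25713 + 0.51653×0.96638×0.89747 = 0.446422 + 0.447985 = 0.894407.
Q̄ = (S₀/π) × [bracket] = (2428/π) × 0.894407 = 691.25 W/m².
Ratio Q̄_A / Q̄_B = 811.37 / 691.25 = 1.174.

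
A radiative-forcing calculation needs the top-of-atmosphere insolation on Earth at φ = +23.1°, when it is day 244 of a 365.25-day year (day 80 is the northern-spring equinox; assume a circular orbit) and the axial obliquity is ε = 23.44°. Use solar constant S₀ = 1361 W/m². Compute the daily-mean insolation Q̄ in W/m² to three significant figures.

Q̄ ≈ 429 W/m²

Solar longitude: λ_s = 360° × (244 − 80)/365.25 = 161.643°.
sin δ = sin 23.44° × sin 161.643° = 0.12528, so δ = +7.197°.
cos H₀ = −tan(+23.1°) tan(+7.197°) = -0.0539, H₀ = 1.6247 rad.
Bracket: H₀ sin φ sin δ + cos φ cos δ sin H₀ = 1.6247×0.39234×0.12528 + 0.91982×0.99212×0.99855 = 0.079858 + 0.911249 = 0.991107.
Q̄ = (S₀/π) × [bracket] = (1361/π) × 0.991107 = 429.4 W/m².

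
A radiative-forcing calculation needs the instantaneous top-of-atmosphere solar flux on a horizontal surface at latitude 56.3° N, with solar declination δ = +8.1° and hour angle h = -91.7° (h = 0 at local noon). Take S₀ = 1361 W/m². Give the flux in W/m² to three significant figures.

cos θ_z = sin φ sin δ + cos φ cos δ cos h = 0.117223 + -0.016296 = 0.100927.
Flux = S₀ · cos θ_z = 1361 × 0.100927 = 137.4 W/m².

137 W/m²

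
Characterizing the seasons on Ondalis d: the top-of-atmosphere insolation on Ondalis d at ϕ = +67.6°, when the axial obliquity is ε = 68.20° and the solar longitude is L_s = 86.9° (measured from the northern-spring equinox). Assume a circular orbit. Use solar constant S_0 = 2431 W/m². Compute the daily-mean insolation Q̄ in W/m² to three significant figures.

Solar declination: sin δ = sin ε · sin L_s = sin 68.20° × sin 86.9° = 0.92713, so δ = +67.991°.
cos h₀ = −tan(+67.6°) tan(+67.991°) = -6.0024 ≤ −1 ⇒ polar day, h₀ = π.
Bracket: h₀ sin ϕ sin δ + cos ϕ cos δ sin h₀ = 3.1416×0.92455×0.92713 + 0.38107×0.37475×0.00000 = 2.692911 + 0.000000 = 2.692911.
Q̄ = (S_0/π) × [bracket] = (2431/π) × 2.692911 = 2084 W/m².

Q̄ ≈ 2.08e+03 W/m²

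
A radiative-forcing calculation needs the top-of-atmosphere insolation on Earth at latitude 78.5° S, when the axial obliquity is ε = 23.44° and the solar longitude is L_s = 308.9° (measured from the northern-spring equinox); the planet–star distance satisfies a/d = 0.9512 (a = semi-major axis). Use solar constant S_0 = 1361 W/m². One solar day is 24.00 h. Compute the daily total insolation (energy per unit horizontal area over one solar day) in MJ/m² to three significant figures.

Solar declination: sin δ = sin ε · sin L_s = sin 23.44° × sin 308.9° = -0.30958, so δ = -18.034°.
cos h₀ = −tan(-78.5°) tan(-18.034°) = -1.6002 ≤ −1 ⇒ polar day, h₀ = π.
Bracket: h₀ sin ϕ sin δ + cos ϕ cos δ sin h₀ = 3.1416×-0.97992×-0.30958 + 0.19937×0.95087×0.00000 = 0.953047 + 0.000000 = 0.953047.
Inverse-square distance factor (a/d)² = 0.9512² = 0.904781.
Q̄ = (S_0/π) × 0.904781 × [bracket] = (1361/π) × 0.904781 × 0.953047 = 373.56 W/m².
Daily total = Q̄ × 24.00 h × 3600 s/h = 373.56 × 24.00 × 3600 / 10⁶ = 32.28 MJ/m².

32.3 MJ/m²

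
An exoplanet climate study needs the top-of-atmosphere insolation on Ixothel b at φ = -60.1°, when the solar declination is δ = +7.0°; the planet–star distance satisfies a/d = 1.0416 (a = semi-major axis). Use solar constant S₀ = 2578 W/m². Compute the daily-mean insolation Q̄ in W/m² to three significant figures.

cos H₀ = −tan(-60.1°) tan(+7.000°) = 0.2135, H₀ = 1.3556 rad.
Bracket: H₀ sin φ sin δ + cos φ cos δ sin H₀ = 1.3556×-0.86690×0.12187 + 0.49849×0.99255×0.97694 = -0.143218 + 0.483367 = 0.340149.
Inverse-square distance factor (a/d)² = 1.0416² = 1.084931.
Q̄ = (S₀/π) × 1.084931 × [bracket] = (2578/π) × 1.084931 × 0.340149 = 302.8 W/m².

Q̄ ≈ 303 W/m²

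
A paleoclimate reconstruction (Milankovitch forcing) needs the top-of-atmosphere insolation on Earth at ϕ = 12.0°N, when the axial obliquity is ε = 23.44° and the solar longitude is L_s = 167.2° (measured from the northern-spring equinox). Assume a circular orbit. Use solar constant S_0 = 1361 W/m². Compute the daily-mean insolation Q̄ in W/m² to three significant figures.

Q̄ ≈ 435 W/m²

Solar declination: sin δ = sin ε · sin L_s = sin 23.44° × sin 167.2° = 0.08813, so δ = +5.056°.
cos h₀ = −tan(+12.0°) tan(+5.056°) = -0.0188, h₀ = 1.5896 rad.
Bracket: h₀ sin ϕ sin δ + cos ϕ cos δ sin h₀ = 1.5896×0.20791×0.08813 + 0.97815×0.99611×0.99982 = 0.029126 + 0.974170 = 1.003296.
Q̄ = (S_0/π) × [bracket] = (1361/π) × 1.003296 = 434.6 W/m².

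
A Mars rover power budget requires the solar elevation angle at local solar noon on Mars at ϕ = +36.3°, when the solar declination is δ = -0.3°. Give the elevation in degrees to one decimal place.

53.4°

At local noon the hour angle is zero, so the zenith angle equals |ϕ − δ| = |+36.3° − (-0.300°)| = 36.600°.
Elevation = 90° − 36.600° = 53.4°.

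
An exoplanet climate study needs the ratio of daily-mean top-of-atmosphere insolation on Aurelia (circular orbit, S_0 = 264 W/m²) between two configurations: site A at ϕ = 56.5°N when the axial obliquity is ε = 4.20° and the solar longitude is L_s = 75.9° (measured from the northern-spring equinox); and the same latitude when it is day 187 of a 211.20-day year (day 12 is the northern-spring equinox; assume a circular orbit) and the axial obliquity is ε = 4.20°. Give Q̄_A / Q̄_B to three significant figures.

Q̄_A / Q̄_B ≈ 1.38

— Configuration A (ϕ=+56.5°):
Solar declination: sin δ = sin ε · sin L_s = sin 4.20° × sin 75.9° = 0.07103, so δ = +4.073°.
cos h₀ = −tan(+56.5°) tan(+4.073°) = -0.1076, h₀ = 1.6786 rad.
Bracket: h₀ sin ϕ sin δ + cos ϕ cos δ sin h₀ = 1.6786×0.83389×0.07103 + 0.55194×0.99747×0.99420 = 0.099426 + 0.547350 = 0.646776.
Q̄ = (S_0/π) × [bracket] = (264/π) × 0.646776 = 54.351 W/m².
— Configuration B (ϕ=+56.5°):
Solar longitude: L_s = 360° × (187 − 12)/211.20 = 298.295°.
sin δ = sin 4.20° × sin 298.295° = -0.06449, so δ = -3.697°.
cos h₀ = −tan(+56.5°) tan(-3.697°) = 0.0976, h₀ = 1.4730 rad.
Bracket: h₀ sin ϕ sin δ + cos ϕ cos δ sin h₀ = 1.4730×0.83389×-0.06449 + 0.55194×0.99792×0.99522 = -0.079214 + 0.548159 = 0.468945.
Q̄ = (S_0/π) × [bracket] = (264/π) × 0.468945 = 39.407 W/m².
Ratio Q̄_A / Q̄_B = 54.351 / 39.407 = 1.379.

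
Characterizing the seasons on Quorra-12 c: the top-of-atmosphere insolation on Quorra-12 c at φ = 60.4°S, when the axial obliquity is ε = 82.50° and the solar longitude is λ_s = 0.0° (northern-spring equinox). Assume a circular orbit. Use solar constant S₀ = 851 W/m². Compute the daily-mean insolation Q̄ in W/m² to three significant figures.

Q̄ ≈ 134 W/m²

Solar declination: sin δ = sin ε · sin λ_s = sin 82.50° × sin 0.0° = 0.00000, so δ = +0.000°.
cos H₀ = −tan(-60.4°) tan(+0.000°) = 0.0000, H₀ = 1.5708 rad.
Bracket: H₀ sin φ sin δ + cos φ cos δ sin H₀ = 1.5708×-0.86949×0.00000 + 0.49394×1.00000×1.00000 = -0.000000 + 0.493940 = 0.493940.
Q̄ = (S₀/π) × [bracket] = (851/π) × 0.493940 = 133.8 W/m².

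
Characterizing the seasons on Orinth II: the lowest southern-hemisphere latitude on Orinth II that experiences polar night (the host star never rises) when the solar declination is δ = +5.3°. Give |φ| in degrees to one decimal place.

|φ| = 84.7°

Polar night requires cos H₀ = −tan φ tan δ ≥ 1, i.e. tan φ tan δ ≤ −1.
The boundary is |tan φ| · |tan δ| = 1, so |φ| = 90° − |δ| = 90° − 5.3° = 84.7° in the southern hemisphere.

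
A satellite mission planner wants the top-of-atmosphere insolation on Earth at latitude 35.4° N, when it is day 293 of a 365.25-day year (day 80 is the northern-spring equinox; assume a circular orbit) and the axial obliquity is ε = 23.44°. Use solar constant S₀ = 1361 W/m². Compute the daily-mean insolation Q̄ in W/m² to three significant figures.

Solar longitude: λ_s = 360° × (293 − 80)/365.25 = 209.938°.
sin δ = sin 23.44° × sin 209.938° = -0.19852, so δ = -11.451°.
cos H₀ = −tan(+35.4°) tan(-11.451°) = 0.1439, H₀ = 1.4263 rad.
Bracket: H₀ sin φ sin δ + cos φ cos δ sin H₀ = 1.4263×0.57928×-0.19852 + 0.81513×0.98010×0.98959 = -0.164023 + 0.790592 = 0.626569.
Q̄ = (S₀/π) × [bracket] = (1361/π) × 0.626569 = 271.4 W/m².

Q̄ ≈ 271 W/m²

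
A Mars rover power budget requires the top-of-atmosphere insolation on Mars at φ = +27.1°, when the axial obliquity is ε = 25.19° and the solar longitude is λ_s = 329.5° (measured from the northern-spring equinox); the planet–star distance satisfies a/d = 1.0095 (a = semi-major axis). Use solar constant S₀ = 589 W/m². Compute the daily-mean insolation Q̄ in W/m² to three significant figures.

Q̄ ≈ 138 W/m²

Solar declination: sin δ = sin ε · sin λ_s = sin 25.19° × sin 329.5° = -0.21602, so δ = -12.475°.
cos H₀ = −tan(+27.1°) tan(-12.475°) = 0.1132, H₀ = 1.4573 rad.
Bracket: H₀ sin φ sin δ + cos φ cos δ sin H₀ = 1.4573×0.45554×-0.21602 + 0.89021×0.97639×0.99357 = -0.143407 + 0.863603 = 0.720196.
Inverse-square distance factor (a/d)² = 1.0095² = 1.019090.
Q̄ = (S₀/π) × 1.019090 × [bracket] = (589/π) × 1.019090 × 0.720196 = 137.6 W/m².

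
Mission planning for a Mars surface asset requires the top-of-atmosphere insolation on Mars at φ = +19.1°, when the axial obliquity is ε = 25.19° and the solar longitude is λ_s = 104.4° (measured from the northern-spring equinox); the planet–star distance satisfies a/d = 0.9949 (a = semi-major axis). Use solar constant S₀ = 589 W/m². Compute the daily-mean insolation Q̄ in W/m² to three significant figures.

Q̄ ≈ 201 W/m²

Solar declination: sin δ = sin ε · sin λ_s = sin 25.19° × sin 104.4° = 0.41225, so δ = +24.346°.
cos H₀ = −tan(+19.1°) tan(+24.346°) = -0.1567, H₀ = 1.7281 rad.
Bracket: H₀ sin φ sin δ + cos φ cos δ sin H₀ = 1.7281×0.32722×0.41225 + 0.94495×0.91107×0.98765 = 0.233115 + 0.850283 = 1.083398.
Inverse-square distance factor (a/d)² = 0.9949² = 0.989826.
Q̄ = (S₀/π) × 0.989826 × [bracket] = (589/π) × 0.989826 × 1.083398 = 201.1 W/m².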